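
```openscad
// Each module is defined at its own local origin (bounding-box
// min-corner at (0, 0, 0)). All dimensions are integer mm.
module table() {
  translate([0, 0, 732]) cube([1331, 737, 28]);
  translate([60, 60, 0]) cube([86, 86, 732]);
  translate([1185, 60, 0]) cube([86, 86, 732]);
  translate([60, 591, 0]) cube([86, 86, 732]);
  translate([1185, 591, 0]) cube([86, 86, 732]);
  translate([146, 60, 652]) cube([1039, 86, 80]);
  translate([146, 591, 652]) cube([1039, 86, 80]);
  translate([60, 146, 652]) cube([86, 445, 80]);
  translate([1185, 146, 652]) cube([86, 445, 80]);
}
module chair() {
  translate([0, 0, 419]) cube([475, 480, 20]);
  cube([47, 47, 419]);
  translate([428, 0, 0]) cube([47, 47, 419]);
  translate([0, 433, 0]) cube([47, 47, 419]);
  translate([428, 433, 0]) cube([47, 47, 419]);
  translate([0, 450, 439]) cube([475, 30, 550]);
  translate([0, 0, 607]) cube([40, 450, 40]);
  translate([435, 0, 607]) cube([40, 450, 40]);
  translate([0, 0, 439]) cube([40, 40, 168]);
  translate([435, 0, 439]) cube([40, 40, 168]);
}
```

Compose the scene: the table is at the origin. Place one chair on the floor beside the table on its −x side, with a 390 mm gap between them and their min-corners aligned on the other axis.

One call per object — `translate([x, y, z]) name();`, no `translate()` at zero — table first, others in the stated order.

table();
translate([-865, 0, 0]) chair();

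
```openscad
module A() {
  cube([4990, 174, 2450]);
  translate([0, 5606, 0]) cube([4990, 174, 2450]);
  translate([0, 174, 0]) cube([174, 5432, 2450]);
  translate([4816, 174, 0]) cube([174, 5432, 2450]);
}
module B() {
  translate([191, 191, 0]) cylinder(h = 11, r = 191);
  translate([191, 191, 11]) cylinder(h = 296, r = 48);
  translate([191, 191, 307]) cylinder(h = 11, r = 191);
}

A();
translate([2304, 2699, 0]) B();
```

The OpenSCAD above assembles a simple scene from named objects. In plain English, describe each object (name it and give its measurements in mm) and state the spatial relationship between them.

A is the wall frame of a small rectangular building: four walls, each 2450 mm tall and 174 mm thick, enclosing a footprint 4990 mm (x) by 5780 mm (y) outside-to-outside, with no floor or roof. The front and back walls (the −y and +y sides) span the full width; the two side walls fit between them.

B is a spool: two coaxial disc flanges of radius 191 mm and thickness 11 mm, joined by a core cylinder of radius 48 mm and height 296 mm. The lower flange rests on z = 0 and the three cylinders share a vertical axis.

The spool sits inside the house frame, centred.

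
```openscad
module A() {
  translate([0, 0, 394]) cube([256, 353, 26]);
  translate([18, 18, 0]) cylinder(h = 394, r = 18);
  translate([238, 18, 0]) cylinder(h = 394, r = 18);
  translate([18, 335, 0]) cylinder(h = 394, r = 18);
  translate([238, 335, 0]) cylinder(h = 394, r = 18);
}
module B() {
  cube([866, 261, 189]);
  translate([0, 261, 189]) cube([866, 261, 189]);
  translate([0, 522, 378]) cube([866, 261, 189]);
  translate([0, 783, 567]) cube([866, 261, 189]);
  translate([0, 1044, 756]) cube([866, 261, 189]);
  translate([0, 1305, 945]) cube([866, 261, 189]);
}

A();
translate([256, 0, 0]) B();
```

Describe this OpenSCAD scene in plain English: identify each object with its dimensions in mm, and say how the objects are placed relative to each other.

A is a simple wooden stool: a rectangular seat 256 mm (x) by 353 mm (y), 26 mm thick, top face at z = 420 mm, on four round legs, each 36 mm in diameter. The legs rest on z = 0, each leg's axis is inset half a diameter from the nearest pair of seat edges (so the leg's bounding box is flush with the corner).

B is a straight staircase of 6 solid steps. Each step is 866 mm wide (x), 261 mm deep (y, the going) and 189 mm tall (the rise). The first step rests on the floor; each subsequent step sits one going further in +y and one rise higher in +z, directly behind and above the previous step with no overlap.

The staircase is against the stool's +x side, with their −y faces flush.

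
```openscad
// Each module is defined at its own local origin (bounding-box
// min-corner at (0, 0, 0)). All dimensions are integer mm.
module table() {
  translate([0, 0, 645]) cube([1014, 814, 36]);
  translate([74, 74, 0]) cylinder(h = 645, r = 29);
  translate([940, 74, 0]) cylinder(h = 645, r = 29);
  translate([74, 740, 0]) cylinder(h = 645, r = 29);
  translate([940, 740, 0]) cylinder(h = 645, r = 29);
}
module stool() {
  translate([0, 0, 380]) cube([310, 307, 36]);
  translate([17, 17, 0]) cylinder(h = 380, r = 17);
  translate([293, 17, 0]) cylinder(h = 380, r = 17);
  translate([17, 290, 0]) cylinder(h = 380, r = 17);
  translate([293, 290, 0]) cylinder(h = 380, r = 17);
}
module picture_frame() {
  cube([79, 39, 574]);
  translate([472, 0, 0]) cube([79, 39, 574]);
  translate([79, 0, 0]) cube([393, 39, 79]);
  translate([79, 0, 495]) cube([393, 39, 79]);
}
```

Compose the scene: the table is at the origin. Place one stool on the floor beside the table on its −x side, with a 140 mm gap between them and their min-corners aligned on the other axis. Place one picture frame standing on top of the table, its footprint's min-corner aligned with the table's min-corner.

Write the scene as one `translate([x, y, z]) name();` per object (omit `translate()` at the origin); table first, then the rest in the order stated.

table();
translate([-450, 0, 0]) stool();
translate([0, 0, 681]) picture_frame();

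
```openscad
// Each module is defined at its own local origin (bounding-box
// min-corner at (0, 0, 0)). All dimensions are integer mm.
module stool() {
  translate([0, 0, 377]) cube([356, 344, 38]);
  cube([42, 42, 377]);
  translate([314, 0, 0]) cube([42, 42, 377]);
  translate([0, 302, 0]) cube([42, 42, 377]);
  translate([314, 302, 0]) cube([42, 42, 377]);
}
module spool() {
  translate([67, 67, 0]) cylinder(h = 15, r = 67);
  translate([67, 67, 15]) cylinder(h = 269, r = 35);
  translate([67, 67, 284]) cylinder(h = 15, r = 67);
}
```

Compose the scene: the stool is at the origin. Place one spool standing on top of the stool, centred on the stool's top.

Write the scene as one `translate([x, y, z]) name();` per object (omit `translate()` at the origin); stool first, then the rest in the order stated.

stool();
translate([111, 105, 415]) spool();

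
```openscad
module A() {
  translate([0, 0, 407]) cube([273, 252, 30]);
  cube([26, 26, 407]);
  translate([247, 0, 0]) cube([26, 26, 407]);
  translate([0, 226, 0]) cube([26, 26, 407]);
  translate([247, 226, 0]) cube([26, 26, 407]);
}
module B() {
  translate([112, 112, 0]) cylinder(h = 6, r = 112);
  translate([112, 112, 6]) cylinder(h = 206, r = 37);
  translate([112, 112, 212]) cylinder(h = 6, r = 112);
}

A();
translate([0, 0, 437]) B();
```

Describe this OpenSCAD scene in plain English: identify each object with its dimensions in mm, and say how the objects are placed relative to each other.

A is a four-legged stool. The seat is 273×252 mm, 30 mm thick, top at z = 437 mm. It stands on four square legs, each 26×26 mm in cross-section, from z = 0 to the seat underside, each flush with a corner of the seat.

B is a spool: two coaxial disc flanges of radius 112 mm and thickness 6 mm, joined by a core cylinder of radius 37 mm and height 206 mm. The lower flange rests on z = 0 and the three cylinders share a vertical axis.

The spool is on top of the stool.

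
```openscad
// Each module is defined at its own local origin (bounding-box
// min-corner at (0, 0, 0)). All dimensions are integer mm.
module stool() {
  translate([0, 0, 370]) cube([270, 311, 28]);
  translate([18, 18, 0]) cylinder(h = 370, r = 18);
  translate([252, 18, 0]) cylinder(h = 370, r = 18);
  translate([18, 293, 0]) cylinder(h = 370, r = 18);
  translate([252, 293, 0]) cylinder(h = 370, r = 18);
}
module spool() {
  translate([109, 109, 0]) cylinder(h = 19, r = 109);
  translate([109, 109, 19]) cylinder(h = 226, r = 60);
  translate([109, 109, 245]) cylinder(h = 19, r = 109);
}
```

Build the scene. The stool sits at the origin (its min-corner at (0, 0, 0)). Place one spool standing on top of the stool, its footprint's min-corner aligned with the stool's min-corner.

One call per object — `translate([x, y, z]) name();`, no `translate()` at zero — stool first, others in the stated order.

stool();
translate([0, 0, 398]) spool();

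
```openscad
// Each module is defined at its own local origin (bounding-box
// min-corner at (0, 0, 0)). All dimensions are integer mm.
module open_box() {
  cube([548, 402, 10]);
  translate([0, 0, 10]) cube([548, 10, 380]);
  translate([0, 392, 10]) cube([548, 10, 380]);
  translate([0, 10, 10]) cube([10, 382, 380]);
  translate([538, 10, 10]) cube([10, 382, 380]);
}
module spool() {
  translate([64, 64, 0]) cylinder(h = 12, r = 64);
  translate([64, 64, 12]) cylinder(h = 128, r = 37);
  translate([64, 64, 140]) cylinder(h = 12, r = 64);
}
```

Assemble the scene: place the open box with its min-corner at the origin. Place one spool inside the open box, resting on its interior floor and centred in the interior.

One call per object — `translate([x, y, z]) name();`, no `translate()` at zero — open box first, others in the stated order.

open_box();
translate([210, 137, 10]) spool();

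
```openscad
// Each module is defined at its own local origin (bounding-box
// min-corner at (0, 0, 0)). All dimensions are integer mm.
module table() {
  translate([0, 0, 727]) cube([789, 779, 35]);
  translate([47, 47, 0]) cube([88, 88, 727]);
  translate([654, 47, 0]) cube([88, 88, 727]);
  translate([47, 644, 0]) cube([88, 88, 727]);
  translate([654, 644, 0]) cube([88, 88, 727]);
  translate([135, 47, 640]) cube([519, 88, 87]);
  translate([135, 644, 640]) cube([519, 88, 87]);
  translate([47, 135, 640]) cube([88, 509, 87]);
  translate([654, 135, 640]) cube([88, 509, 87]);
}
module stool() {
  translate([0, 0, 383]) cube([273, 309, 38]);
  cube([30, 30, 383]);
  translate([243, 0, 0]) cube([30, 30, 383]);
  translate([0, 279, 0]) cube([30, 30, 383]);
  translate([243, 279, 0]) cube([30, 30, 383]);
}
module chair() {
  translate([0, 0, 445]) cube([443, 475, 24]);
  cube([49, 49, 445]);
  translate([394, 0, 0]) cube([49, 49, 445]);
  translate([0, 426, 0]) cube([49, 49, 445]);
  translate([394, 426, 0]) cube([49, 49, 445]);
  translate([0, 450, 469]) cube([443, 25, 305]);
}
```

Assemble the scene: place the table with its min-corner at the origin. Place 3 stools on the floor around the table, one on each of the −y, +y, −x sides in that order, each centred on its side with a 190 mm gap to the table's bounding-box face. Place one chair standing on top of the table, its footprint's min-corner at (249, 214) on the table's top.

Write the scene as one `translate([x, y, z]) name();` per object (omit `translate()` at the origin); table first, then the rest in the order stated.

table();
translate([258, -499, 0]) stool();
translate([258, 969, 0]) stool();
translate([-463, 235, 0]) stool();
translate([249, 214, 762]) chair();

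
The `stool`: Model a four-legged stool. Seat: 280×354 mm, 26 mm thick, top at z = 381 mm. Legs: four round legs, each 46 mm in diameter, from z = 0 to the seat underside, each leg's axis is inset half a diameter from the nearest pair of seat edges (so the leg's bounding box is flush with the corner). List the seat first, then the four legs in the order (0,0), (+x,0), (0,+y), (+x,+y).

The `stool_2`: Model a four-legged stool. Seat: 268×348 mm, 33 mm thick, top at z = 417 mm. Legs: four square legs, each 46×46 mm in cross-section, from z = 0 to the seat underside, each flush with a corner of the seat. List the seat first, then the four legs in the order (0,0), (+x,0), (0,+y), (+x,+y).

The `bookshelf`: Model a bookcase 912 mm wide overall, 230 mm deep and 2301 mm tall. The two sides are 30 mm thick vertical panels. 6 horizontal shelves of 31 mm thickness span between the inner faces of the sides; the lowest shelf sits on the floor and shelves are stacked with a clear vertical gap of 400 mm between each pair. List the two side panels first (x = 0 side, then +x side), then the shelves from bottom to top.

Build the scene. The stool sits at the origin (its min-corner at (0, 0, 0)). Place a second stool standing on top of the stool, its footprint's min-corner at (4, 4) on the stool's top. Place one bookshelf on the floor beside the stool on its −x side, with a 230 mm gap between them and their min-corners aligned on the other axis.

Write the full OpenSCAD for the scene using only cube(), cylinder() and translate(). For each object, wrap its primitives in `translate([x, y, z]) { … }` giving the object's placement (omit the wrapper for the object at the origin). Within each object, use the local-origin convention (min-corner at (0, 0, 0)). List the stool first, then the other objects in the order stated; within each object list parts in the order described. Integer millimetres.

translate([0, 0, 355]) cube([280, 354, 26]);
translate([23, 23, 0]) cylinder(h = 355, r = 23);
translate([257, 23, 0]) cylinder(h = 355, r = 23);
translate([23, 331, 0]) cylinder(h = 355, r = 23);
translate([257, 331, 0]) cylinder(h = 355, r = 23);
translate([4, 4, 381]) {
  translate([0, 0, 384]) cube([268, 348, 33]);
  cube([46, 46, 384]);
  translate([222, 0, 0]) cube([46, 46, 384]);
  translate([0, 302, 0]) cube([46, 46, 384]);
  translate([222, 302, 0]) cube([46, 46, 384]);
}
translate([-1142, 0, 0]) {
  cube([30, 230, 2301]);
  translate([882, 0, 0]) cube([30, 230, 2301]);
  translate([30, 0, 0]) cube([852, 230, 31]);
  translate([30, 0, 431]) cube([852, 230, 31]);
  translate([30, 0, 862]) cube([852, 230, 31]);
  translate([30, 0, 1293]) cube([852, 230, 31]);
  translate([30, 0, 1724]) cube([852, 230, 31]);
  translate([30, 0, 2155]) cube([852, 230, 31]);
}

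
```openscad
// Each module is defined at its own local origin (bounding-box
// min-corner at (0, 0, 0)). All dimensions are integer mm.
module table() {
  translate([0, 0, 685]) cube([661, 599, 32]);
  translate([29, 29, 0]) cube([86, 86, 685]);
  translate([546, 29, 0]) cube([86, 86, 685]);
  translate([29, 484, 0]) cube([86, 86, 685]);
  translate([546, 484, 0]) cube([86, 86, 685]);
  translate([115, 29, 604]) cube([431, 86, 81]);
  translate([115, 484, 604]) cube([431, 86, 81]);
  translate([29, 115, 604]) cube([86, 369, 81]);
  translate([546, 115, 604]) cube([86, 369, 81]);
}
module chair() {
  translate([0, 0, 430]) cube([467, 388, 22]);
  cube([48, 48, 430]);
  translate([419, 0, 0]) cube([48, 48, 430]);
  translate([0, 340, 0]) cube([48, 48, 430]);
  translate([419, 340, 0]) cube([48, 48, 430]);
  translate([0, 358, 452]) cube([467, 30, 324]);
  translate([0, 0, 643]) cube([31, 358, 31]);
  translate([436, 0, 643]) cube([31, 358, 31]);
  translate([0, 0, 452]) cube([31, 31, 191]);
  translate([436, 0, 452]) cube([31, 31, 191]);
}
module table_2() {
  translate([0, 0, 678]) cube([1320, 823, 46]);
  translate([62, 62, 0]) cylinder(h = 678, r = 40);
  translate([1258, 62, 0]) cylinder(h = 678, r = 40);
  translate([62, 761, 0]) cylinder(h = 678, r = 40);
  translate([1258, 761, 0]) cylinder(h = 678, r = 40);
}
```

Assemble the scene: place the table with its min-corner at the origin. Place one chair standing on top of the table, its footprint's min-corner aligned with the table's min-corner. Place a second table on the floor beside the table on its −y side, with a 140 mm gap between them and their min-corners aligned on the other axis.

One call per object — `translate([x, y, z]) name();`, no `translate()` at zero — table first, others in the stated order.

table();
translate([0, 0, 717]) chair();
translate([0, -963, 0]) table_2();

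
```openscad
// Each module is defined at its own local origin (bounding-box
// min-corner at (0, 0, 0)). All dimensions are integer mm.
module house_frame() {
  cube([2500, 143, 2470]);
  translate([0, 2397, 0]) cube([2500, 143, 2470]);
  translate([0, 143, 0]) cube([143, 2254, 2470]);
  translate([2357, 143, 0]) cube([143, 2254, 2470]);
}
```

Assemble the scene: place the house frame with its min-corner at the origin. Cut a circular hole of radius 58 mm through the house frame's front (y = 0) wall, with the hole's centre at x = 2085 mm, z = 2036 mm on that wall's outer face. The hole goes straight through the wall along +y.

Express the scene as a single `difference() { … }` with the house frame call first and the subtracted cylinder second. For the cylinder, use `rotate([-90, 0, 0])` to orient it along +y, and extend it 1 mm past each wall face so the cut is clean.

difference() {
  house_frame();
  translate([2085, -1, 2036]) rotate([-90, 0, 0]) cylinder(h = 145, r = 58);
}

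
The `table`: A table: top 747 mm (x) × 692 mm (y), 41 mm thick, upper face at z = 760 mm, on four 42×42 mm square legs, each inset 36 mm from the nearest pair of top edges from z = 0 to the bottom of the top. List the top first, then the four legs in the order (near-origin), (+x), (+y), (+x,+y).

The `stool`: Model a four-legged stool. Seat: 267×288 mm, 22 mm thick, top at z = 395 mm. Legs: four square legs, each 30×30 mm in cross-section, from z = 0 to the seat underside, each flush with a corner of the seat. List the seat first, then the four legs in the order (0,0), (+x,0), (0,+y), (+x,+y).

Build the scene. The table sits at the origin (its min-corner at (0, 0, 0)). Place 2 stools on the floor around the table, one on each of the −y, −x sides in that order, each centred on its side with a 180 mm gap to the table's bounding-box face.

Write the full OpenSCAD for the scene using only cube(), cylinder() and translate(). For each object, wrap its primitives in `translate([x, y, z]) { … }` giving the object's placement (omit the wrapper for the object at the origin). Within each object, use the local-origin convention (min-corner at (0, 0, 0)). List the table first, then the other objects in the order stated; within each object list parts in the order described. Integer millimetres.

translate([0, 0, 719]) cube([747, 692, 41]);
translate([36, 36, 0]) cube([42, 42, 719]);
translate([669, 36, 0]) cube([42, 42, 719]);
translate([36, 614, 0]) cube([42, 42, 719]);
translate([669, 614, 0]) cube([42, 42, 719]);
translate([240, -468, 0]) {
  translate([0, 0, 373]) cube([267, 288, 22]);
  cube([30, 30, 373]);
  translate([237, 0, 0]) cube([30, 30, 373]);
  translate([0, 258, 0]) cube([30, 30, 373]);
  translate([237, 258, 0]) cube([30, 30, 373]);
}
translate([-447, 202, 0]) {
  translate([0, 0, 373]) cube([267, 288, 22]);
  cube([30, 30, 373]);
  translate([237, 0, 0]) cube([30, 30, 373]);
  translate([0, 258, 0]) cube([30, 30, 373]);
  translate([237, 258, 0]) cube([30, 30, 373]);
}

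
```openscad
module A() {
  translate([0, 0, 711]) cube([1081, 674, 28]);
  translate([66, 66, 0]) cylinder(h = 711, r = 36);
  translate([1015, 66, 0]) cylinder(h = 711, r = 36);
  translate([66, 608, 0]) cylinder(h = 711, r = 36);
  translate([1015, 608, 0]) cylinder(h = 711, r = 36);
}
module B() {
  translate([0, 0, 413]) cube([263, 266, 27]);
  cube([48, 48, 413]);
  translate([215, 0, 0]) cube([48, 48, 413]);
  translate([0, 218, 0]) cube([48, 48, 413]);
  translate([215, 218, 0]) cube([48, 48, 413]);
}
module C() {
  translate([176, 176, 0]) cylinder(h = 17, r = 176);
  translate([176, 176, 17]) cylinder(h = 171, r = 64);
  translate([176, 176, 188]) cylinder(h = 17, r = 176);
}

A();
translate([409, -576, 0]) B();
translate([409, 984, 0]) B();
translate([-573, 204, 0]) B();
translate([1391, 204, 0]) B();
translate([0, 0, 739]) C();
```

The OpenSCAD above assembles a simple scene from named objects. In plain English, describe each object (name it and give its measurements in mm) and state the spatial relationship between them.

A is a rectangular dining table. The top is 1081×674×28 mm with its upper surface at z = 739 mm. It stands on four round legs of 72 mm diameter, each leg's bounding box inset 30 mm from the nearest pair of top edges, running from the floor to the underside of the top.

B is a four-legged stool. The seat is a 263×266×27 mm slab whose top surface is at z = 440 mm; four square legs, each 48×48 mm in cross-section, run from the floor (z = 0) to the underside of the seat, each flush with a corner of the seat.

C is a spool: two coaxial disc flanges of radius 176 mm and thickness 17 mm, joined by a core cylinder of radius 64 mm and height 171 mm. The lower flange rests on z = 0 and the three cylinders share a vertical axis.

Four stools sit around the table at the −y, +y, −x, +x sides. The spool is on top of the table.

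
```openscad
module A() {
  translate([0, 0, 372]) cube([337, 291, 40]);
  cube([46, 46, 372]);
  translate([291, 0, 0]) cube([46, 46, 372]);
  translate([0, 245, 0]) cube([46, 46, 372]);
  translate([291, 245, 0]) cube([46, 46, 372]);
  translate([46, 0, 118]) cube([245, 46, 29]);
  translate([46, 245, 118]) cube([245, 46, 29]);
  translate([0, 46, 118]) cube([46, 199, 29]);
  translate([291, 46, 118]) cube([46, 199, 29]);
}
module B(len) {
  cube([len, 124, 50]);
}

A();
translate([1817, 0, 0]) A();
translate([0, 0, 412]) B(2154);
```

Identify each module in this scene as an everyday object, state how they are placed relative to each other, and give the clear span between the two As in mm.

A is a stool. B is a beam. A beam spans the tops of two stools. The clear span between the two stools is 1480 mm.

Second stool starts at x = 1817; first ends at x = 337; clear span = 1817 − 337 = 1480 mm.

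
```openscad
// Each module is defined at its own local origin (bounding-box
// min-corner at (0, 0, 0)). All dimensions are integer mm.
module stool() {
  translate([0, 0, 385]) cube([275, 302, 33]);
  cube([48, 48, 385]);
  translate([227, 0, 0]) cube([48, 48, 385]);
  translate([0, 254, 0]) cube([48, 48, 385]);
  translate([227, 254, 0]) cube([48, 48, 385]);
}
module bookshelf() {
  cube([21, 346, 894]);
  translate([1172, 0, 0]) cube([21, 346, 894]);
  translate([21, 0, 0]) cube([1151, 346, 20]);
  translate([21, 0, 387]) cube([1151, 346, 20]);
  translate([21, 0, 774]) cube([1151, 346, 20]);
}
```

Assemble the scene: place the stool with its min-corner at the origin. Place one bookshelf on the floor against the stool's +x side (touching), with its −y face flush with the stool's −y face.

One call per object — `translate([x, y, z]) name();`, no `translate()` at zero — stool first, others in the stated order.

stool();
translate([275, 0, 0]) bookshelf();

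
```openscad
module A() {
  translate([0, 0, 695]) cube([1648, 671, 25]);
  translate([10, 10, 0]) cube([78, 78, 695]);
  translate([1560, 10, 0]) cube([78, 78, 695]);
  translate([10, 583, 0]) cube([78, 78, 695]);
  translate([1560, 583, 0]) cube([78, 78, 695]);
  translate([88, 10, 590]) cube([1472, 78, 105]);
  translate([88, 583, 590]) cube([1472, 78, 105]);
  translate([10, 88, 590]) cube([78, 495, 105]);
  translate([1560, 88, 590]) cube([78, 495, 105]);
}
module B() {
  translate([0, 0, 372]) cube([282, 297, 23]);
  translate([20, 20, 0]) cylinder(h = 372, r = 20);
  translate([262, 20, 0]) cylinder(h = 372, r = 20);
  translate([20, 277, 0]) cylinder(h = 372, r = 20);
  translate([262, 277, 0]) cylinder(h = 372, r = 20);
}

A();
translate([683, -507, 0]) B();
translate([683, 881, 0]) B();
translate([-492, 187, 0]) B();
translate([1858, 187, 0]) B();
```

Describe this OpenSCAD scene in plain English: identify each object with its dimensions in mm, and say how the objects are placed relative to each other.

A is a table: top 1648 mm (x) × 671 mm (y), 25 mm thick, upper face at z = 720 mm, on four 78×78 mm square legs, each inset 10 mm from the nearest pair of top edges, running from z = 0 to the bottom of the top. Four apron rails, 78 mm thick and 105 mm tall, run between adjacent legs with their top edges flush with the underside of the top and their outer faces flush with the legs' outer faces.

B is a simple wooden stool: a rectangular seat 282 mm (x) by 297 mm (y), 23 mm thick, top face at z = 395 mm, on four round legs, each 40 mm in diameter. The legs rest on z = 0, each leg's axis is inset half a diameter from the nearest pair of seat edges (so the leg's bounding box is flush with the corner).

Four stools sit around the table at the −y, +y, −x, +x sides.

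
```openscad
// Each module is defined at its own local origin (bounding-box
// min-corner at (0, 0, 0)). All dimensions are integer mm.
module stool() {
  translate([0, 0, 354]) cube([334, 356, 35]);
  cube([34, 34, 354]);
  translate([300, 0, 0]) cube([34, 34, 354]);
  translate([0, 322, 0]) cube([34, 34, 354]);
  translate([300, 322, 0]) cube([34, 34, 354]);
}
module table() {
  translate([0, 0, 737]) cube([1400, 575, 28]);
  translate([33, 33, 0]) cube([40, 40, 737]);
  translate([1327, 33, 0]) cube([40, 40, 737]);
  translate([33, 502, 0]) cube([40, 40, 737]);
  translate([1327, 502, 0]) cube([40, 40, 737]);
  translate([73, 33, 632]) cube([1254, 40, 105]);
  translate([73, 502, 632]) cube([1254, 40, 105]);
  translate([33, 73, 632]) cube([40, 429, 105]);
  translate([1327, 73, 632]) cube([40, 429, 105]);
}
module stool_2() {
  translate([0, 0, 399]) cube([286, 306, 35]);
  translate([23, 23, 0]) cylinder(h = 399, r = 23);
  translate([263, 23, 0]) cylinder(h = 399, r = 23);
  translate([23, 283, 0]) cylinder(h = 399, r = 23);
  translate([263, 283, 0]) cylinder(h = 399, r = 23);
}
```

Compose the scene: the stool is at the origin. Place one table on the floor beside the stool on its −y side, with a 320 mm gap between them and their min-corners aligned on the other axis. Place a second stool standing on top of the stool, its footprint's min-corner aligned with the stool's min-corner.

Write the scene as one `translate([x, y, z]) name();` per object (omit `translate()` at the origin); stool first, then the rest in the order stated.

stool();
translate([0, -895, 0]) table();
translate([0, 0, 389]) stool_2();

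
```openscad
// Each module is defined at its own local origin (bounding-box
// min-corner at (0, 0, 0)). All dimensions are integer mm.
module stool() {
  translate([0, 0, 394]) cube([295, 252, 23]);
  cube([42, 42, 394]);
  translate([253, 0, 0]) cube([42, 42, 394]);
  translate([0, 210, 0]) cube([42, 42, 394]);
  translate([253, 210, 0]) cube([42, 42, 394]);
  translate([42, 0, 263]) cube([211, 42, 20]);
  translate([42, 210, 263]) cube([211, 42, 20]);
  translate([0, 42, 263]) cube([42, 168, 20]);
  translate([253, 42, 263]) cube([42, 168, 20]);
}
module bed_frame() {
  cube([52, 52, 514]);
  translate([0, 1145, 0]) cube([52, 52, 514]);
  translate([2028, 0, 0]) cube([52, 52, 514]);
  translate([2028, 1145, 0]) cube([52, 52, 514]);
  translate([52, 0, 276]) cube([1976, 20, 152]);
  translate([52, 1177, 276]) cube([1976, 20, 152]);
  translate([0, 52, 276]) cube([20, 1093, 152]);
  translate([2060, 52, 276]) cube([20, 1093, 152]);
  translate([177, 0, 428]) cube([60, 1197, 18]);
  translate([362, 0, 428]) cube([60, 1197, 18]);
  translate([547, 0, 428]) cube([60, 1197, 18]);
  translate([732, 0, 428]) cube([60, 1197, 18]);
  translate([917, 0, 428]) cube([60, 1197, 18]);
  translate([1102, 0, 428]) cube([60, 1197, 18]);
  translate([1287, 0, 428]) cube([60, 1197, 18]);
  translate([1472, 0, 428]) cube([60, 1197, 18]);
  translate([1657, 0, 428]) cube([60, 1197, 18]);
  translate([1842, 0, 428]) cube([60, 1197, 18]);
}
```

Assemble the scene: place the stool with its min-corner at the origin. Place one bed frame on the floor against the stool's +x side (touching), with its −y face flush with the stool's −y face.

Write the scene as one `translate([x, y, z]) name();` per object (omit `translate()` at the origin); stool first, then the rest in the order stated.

stool();
translate([295, 0, 0]) bed_frame();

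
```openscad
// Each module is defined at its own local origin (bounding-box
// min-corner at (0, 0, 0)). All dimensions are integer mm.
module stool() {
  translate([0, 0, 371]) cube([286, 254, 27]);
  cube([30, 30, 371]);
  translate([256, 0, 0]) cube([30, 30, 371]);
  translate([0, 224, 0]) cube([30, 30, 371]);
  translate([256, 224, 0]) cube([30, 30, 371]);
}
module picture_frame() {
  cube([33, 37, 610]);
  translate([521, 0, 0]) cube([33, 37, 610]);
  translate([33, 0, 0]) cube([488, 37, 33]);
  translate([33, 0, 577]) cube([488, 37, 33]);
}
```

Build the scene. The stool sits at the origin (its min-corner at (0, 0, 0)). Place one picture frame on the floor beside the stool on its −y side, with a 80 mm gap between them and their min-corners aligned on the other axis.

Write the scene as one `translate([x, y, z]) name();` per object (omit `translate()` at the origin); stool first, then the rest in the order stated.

stool();
translate([0, -117, 0]) picture_frame();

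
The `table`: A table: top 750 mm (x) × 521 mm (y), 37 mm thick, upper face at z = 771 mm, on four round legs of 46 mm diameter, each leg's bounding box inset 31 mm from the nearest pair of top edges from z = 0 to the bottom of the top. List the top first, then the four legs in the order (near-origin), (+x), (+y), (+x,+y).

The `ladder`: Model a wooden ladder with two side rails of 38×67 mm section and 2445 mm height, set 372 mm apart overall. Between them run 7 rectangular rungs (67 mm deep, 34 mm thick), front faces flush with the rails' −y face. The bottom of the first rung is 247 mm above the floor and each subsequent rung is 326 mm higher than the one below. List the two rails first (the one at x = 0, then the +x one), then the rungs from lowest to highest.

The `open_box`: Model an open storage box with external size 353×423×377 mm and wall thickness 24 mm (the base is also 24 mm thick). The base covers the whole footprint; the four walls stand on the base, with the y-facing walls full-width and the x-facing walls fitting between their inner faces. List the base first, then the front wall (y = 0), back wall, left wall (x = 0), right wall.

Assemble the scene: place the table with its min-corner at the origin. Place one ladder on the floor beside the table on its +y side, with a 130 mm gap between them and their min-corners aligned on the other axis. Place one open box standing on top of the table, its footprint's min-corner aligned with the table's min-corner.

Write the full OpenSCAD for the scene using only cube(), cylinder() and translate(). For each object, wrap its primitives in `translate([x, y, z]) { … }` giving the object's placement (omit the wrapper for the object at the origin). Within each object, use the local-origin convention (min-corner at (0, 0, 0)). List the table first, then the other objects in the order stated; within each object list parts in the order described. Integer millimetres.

translate([0, 0, 734]) cube([750, 521, 37]);
translate([54, 54, 0]) cylinder(h = 734, r = 23);
translate([696, 54, 0]) cylinder(h = 734, r = 23);
translate([54, 467, 0]) cylinder(h = 734, r = 23);
translate([696, 467, 0]) cylinder(h = 734, r = 23);
translate([0, 651, 0]) {
  cube([38, 67, 2445]);
  translate([334, 0, 0]) cube([38, 67, 2445]);
  translate([38, 0, 247]) cube([296, 67, 34]);
  translate([38, 0, 573]) cube([296, 67, 34]);
  translate([38, 0, 899]) cube([296, 67, 34]);
  translate([38, 0, 1225]) cube([296, 67, 34]);
  translate([38, 0, 1551]) cube([296, 67, 34]);
  translate([38, 0, 1877]) cube([296, 67, 34]);
  translate([38, 0, 2203]) cube([296, 67, 34]);
}
translate([0, 0, 771]) {
  cube([353, 423, 24]);
  translate([0, 0, 24]) cube([353, 24, 353]);
  translate([0, 399, 24]) cube([353, 24, 353]);
  translate([0, 24, 24]) cube([24, 375, 353]);
  translate([329, 24, 24]) cube([24, 375, 353]);
}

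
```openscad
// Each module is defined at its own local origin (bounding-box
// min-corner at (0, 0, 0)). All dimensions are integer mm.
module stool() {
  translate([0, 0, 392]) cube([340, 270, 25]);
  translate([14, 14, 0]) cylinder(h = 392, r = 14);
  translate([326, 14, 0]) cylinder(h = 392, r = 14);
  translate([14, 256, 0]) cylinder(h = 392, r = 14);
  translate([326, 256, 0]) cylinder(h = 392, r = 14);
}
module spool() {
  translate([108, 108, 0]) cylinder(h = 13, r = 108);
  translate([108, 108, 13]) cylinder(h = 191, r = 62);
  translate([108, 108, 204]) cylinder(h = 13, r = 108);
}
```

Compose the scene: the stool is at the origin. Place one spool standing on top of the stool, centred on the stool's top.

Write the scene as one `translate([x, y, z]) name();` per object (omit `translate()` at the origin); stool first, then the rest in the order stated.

stool();
translate([62, 27, 417]) spool();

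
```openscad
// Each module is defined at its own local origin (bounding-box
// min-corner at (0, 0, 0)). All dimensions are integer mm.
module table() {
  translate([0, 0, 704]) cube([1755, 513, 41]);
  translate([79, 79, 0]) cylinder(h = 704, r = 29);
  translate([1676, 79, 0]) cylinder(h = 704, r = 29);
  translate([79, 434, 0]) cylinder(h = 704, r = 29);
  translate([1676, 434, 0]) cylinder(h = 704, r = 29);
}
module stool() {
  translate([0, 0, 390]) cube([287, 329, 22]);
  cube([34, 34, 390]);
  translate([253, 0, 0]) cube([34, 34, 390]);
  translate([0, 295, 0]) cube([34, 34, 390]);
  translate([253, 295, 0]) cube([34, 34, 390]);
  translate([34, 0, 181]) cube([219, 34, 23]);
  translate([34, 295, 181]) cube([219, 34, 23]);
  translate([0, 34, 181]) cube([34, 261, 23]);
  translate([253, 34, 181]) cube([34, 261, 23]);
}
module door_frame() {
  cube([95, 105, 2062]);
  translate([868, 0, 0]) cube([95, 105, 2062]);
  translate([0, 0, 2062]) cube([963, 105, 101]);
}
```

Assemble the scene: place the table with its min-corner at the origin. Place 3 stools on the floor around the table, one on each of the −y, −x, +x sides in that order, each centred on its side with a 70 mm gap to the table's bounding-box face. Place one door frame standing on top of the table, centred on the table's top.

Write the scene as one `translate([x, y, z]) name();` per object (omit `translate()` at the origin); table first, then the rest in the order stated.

table();
translate([734, -399, 0]) stool();
translate([-357, 92, 0]) stool();
translate([1825, 92, 0]) stool();
translate([396, 204, 745]) door_frame();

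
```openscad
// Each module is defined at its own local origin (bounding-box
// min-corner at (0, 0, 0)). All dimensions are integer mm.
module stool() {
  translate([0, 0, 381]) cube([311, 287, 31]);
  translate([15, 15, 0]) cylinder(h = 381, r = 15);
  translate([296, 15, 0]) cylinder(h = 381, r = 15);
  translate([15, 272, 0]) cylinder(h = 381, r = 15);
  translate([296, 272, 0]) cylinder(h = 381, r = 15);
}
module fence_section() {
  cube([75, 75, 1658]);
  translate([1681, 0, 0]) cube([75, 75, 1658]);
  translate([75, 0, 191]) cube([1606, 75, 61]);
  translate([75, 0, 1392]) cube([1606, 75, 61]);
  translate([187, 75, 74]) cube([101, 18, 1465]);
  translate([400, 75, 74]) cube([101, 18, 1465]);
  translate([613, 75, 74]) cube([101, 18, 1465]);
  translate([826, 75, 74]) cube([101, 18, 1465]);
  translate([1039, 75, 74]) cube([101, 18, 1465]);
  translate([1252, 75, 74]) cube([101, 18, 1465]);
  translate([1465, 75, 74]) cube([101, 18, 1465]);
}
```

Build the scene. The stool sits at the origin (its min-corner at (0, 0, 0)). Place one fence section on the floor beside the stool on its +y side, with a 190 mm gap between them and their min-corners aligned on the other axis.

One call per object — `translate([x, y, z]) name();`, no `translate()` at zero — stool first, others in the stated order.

stool();
translate([0, 477, 0]) fence_section();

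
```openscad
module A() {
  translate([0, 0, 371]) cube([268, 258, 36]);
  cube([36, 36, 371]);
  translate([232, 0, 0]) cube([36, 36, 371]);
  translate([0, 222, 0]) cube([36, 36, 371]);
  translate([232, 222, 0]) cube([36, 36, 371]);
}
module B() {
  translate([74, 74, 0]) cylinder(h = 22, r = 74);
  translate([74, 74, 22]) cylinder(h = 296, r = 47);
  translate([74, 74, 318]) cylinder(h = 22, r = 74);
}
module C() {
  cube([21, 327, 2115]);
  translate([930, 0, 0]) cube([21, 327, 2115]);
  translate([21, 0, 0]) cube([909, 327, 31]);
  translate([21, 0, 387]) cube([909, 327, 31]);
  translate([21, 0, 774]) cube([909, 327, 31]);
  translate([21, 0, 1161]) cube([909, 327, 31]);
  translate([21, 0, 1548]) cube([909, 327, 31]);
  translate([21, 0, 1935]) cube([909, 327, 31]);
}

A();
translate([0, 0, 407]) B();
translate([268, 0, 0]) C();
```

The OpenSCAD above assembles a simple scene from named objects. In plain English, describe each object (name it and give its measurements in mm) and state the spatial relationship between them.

A is a four-legged stool. The seat is 268×258 mm, 36 mm thick, top at z = 407 mm. It stands on four square legs, each 36×36 mm in cross-section, from z = 0 to the seat underside, each flush with a corner of the seat.

B is a spool: two coaxial disc flanges of radius 74 mm and thickness 22 mm, joined by a core cylinder of radius 47 mm and height 296 mm. The lower flange rests on z = 0 and the three cylinders share a vertical axis.

C is an open bookshelf. Two side panels, each 21 mm thick, 327 mm deep and 2115 mm tall, stand 951 mm apart (outside-to-outside). Between them sit 6 shelves, each 31 mm thick and 327 mm deep, spanning the full gap between the sides. The bottom shelf rests on the floor (its underside at z = 0) and the clear gap between one shelf's top and the next shelf's underside is 356 mm.

The spool is on top of the stool. The bookshelf is against the stool's +x side, with their −y faces flush.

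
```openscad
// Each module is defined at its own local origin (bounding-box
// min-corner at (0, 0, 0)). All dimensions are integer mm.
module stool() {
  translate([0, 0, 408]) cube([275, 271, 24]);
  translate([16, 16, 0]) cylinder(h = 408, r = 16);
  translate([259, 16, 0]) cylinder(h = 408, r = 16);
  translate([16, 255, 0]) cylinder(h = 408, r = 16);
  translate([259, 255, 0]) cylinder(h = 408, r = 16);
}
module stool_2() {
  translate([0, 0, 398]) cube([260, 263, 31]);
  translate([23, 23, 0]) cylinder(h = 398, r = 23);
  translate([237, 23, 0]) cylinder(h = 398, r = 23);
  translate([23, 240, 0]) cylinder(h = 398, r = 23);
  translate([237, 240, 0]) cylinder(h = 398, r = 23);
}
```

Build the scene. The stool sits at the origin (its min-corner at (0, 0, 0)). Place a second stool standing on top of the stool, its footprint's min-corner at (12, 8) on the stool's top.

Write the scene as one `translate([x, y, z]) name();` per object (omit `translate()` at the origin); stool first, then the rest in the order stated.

stool();
translate([12, 8, 432]) stool_2();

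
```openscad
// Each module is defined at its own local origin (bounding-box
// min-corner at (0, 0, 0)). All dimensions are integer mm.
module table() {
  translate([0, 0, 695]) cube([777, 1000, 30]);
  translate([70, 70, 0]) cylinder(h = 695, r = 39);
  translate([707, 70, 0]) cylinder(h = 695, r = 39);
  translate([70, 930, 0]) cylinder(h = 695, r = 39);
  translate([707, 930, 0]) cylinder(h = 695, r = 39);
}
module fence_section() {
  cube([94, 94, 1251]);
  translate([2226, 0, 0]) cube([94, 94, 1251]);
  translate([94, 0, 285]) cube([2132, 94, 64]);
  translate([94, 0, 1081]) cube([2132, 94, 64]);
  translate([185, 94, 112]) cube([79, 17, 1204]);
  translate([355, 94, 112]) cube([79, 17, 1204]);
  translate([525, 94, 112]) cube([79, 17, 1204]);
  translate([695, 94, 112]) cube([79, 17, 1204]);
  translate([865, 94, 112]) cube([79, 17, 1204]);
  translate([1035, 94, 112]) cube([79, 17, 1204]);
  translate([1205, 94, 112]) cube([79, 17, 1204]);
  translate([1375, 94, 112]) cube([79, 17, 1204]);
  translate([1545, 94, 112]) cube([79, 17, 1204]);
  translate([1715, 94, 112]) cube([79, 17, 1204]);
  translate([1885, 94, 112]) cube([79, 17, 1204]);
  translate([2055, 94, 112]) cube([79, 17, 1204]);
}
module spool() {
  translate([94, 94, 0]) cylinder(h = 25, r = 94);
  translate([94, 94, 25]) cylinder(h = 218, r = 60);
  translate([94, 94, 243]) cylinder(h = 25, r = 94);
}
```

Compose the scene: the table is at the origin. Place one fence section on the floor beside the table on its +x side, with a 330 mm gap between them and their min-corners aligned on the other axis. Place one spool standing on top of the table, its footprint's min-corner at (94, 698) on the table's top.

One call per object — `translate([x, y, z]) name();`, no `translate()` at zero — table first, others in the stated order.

table();
translate([1107, 0, 0]) fence_section();
translate([94, 698, 725]) spool();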